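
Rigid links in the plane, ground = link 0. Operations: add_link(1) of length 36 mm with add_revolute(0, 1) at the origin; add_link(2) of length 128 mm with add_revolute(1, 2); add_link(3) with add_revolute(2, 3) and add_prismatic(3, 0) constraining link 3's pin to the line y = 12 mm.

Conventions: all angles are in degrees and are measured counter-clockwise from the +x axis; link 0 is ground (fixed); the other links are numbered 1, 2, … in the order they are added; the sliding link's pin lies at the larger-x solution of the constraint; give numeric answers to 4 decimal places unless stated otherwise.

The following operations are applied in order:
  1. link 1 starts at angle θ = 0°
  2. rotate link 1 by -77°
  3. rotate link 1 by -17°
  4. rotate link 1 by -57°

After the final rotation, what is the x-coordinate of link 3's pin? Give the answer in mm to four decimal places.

geometry: r = 36 mm, L = 128 mm, e = 12 mm; θ starts at 0°
rotate link 1 by -77°: θ ← 0° -77° = -77°
rotate link 1 by -17°: θ ← -77° -17° = -94°
rotate link 1 by -57°: θ ← -94° -57° = -151°
crank pin P = (r cos θ, r sin θ) = (-31.486309, -17.453146)
h = r sin θ − e = -17.453146 − 12 = -29.453146
x = r cos θ + √(L² − h²) = -31.486309 + 124.565293 = 93.078983

93.0790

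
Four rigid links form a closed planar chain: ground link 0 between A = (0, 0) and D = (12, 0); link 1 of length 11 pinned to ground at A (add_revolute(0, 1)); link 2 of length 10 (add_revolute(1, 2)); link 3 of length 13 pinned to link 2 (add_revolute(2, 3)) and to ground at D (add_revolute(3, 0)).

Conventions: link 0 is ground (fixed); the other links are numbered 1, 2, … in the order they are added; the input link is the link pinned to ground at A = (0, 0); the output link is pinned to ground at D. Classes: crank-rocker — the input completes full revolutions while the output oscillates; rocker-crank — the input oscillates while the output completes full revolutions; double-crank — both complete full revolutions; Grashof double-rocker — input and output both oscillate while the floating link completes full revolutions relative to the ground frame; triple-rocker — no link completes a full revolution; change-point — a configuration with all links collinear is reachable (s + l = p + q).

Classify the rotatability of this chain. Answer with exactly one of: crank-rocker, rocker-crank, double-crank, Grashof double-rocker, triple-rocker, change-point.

lengths: ground=12, input=11, coupler=10, output=13
sorted: s=10 (shortest), l=13 (longest), p+q=23
s + l = 23 vs p + q = 23
s + l = p + q → change-point (collinear configuration reachable)

change-point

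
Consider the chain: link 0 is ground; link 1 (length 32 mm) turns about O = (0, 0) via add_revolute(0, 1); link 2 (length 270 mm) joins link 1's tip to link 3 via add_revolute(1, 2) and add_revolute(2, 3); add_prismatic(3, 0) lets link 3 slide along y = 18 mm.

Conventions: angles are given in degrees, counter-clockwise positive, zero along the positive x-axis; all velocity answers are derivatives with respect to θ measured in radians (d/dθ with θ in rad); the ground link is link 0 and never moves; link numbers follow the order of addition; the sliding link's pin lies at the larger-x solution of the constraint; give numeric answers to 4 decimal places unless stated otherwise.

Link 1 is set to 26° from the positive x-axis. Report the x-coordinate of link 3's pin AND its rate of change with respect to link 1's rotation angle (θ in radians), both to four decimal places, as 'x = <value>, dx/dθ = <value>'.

geometry: r = 32 mm, L = 270 mm, e = 18 mm
crank pin P = (r cos θ, r sin θ) = (28.761409, 14.027877)
h = r sin θ − e = 14.027877 − 18 = -3.972123
x = r cos θ + √(L² − h²) = 28.761409 + 269.970780 = 298.732190
dx/dθ = −r sin θ − h·r cos θ/√(L² − h²) (θ in radians; h = -3.972123) = -13.604705

x = 298.7322, dx/dθ = -13.6047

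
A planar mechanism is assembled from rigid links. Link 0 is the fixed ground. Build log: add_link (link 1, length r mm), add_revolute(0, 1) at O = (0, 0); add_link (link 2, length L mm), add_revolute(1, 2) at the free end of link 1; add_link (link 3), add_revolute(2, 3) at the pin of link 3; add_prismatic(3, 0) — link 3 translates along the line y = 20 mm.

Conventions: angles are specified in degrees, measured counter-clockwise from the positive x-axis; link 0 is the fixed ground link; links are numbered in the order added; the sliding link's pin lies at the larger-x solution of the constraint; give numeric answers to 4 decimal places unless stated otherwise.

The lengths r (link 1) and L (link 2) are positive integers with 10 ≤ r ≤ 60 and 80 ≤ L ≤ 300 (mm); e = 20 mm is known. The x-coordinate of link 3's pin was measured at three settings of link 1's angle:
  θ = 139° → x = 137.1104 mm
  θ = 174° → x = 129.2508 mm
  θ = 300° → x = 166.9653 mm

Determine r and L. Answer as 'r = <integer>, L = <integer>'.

constraint per measurement: (x − r cos θ)² + (r sin θ − e)² = L²
subtracting the θ₁ and θ₂ equations cancels the r² and L² terms:
r = (x₁² − x₂²) / (2[(x₁cos θ₁ + e sin θ₁) − (x₂cos θ₂ + e sin θ₂)]) = 28.9999 → r = 29
L² = (x₁ − r cos θ₁)² + (r sin θ₁ − e)² = 25280.9882 → L = 159.0000 → L = 159
check at θ₃=300°: x = 166.9653 (printed 166.9653) ✓

r = 29, L = 159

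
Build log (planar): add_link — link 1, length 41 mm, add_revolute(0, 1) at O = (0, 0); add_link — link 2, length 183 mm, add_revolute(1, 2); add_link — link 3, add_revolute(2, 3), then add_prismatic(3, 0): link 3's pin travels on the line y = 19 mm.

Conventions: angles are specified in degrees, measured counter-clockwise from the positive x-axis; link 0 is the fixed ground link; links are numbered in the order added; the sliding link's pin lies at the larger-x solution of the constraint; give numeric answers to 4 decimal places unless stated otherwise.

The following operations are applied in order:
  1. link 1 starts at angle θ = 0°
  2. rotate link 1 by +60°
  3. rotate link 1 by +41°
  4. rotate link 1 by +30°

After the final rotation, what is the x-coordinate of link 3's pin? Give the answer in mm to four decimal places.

geometry: r = 41 mm, L = 183 mm, e = 19 mm; θ starts at 0°
rotate link 1 by +60°: θ ← 0° +60° = 60°
rotate link 1 by +41°: θ ← 60° +41° = 101°
rotate link 1 by +30°: θ ← 101° +30° = 131°
crank pin P = (r cos θ, r sin θ) = (-26.898420, 30.943093)
h = r sin θ − e = 30.943093 − 19 = 11.943093
x = r cos θ + √(L² − h²) = -26.898420 + 182.609864 = 155.711444

155.7114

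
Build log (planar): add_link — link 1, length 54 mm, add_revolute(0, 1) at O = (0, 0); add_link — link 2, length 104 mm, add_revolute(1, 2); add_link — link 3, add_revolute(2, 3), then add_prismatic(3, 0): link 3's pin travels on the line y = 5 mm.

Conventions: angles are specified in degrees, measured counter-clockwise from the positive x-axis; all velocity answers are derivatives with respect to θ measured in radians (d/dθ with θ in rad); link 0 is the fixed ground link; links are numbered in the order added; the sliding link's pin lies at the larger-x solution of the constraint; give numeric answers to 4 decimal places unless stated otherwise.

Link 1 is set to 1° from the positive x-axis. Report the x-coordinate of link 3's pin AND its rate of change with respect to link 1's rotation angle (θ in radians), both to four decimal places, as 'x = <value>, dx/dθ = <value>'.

geometry: r = 54 mm, L = 104 mm, e = 5 mm
crank pin P = (r cos θ, r sin θ) = (53.991776, 0.942430)
h = r sin θ − e = 0.942430 − 5 = -4.057570
x = r cos θ + √(L² − h²) = 53.991776 + 103.920817 = 157.912592
dx/dθ = −r sin θ − h·r cos θ/√(L² − h²) (θ in radians; h = -4.057570) = 1.165669

x = 157.9126, dx/dθ = 1.1657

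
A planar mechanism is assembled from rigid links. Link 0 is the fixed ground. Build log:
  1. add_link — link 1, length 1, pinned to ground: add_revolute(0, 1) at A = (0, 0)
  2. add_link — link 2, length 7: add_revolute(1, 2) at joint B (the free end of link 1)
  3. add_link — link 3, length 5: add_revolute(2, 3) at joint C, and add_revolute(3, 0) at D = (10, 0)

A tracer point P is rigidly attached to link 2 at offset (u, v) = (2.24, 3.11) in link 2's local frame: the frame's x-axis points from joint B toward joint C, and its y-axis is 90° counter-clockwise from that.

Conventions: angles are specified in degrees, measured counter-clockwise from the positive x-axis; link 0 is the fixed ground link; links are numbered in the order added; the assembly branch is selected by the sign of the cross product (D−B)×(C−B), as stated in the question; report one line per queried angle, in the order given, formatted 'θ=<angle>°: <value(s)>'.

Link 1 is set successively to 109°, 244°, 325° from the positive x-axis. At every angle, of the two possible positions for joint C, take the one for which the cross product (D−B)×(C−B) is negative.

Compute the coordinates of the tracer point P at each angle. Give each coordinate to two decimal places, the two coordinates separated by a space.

A=(0,0), D=(10.00,0)
θ=109°: B = A + 1.00·(cos109°, sin109°) = (-0.3256, 0.9455)
θ=109°: |BD| = 10.3688
θ=109°: circle(B,7.00) ∩ circle(D,5.00): a=6.3417, h=2.9636
θ=109°:   candidates: C₊=(6.2600,3.3184) cross=30.729; C₋=(5.7195,-2.5840) cross=-30.729
θ=109°:   branch - wants cross < 0 → take C=(5.7195,-2.5840) (cross=-30.729)
θ=109°: ex = (C−B)/|BC| = (0.8636,-0.5042); ey = (0.5042,0.8636)
θ=109°: P = B + 2.24·ex + 3.11·ey = (3.1770,2.5018)
θ=244°: B = A + 1.00·(cos244°, sin244°) = (-0.4384, -0.8988)
θ=244°: |BD| = 10.4770
θ=244°: circle(B,7.00) ∩ circle(D,5.00): a=6.3839, h=2.8716
θ=244°:   candidates: C₊=(5.6756,2.5099) cross=30.086; C₋=(6.1683,-3.2122) cross=-30.086
θ=244°:   branch - wants cross < 0 → take C=(6.1683,-3.2122) (cross=-30.086)
θ=244°: ex = (C−B)/|BC| = (0.9438,-0.3305); ey = (0.3305,0.9438)
θ=244°: P = B + 2.24·ex + 3.11·ey = (2.7036,1.2962)
θ=325°: B = A + 1.00·(cos325°, sin325°) = (0.8192, -0.5736)
θ=325°: |BD| = 9.1987
θ=325°: circle(B,7.00) ∩ circle(D,5.00): a=5.9039, h=3.7608
θ=325°:   candidates: C₊=(6.4771,3.5481) cross=34.595; C₋=(6.9461,-3.9590) cross=-34.595
θ=325°:   branch - wants cross < 0 → take C=(6.9461,-3.9590) (cross=-34.595)
θ=325°: ex = (C−B)/|BC| = (0.8753,-0.4836); ey = (0.4836,0.8753)
θ=325°: P = B + 2.24·ex + 3.11·ey = (4.2838,1.0652)

θ=109°: 3.18 2.50
θ=244°: 2.70 1.30
θ=325°: 4.28 1.07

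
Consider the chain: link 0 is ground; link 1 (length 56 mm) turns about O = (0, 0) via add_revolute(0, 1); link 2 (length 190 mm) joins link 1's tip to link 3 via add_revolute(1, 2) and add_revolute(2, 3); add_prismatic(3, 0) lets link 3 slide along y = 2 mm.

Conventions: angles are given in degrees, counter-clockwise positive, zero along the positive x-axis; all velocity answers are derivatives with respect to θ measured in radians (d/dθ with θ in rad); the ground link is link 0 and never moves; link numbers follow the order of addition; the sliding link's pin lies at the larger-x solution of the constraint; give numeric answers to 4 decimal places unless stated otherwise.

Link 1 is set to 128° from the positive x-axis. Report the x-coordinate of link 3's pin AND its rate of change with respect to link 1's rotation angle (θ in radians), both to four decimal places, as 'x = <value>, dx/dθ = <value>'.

geometry: r = 56 mm, L = 190 mm, e = 2 mm
crank pin P = (r cos θ, r sin θ) = (-34.477043, 44.128602)
h = r sin θ − e = 44.128602 − 2 = 42.128602
x = r cos θ + √(L² − h²) = -34.477043 + 185.270561 = 150.793519
dx/dθ = −r sin θ − h·r cos θ/√(L² − h²) (θ in radians; h = 42.128602) = -36.288881

x = 150.7935, dx/dθ = -36.2889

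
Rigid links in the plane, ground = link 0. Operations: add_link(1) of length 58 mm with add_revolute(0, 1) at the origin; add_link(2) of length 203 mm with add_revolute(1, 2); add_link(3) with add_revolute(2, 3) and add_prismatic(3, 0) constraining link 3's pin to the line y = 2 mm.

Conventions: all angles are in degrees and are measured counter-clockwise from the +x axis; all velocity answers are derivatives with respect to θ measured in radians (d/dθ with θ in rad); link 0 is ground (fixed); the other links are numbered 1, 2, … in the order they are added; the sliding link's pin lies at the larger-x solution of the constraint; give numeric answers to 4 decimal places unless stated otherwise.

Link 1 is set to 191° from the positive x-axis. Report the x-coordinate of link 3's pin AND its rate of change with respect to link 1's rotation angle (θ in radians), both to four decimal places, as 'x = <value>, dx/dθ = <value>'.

geometry: r = 58 mm, L = 203 mm, e = 2 mm
crank pin P = (r cos θ, r sin θ) = (-56.934377, -11.066922)
h = r sin θ − e = -11.066922 − 2 = -13.066922
x = r cos θ + √(L² − h²) = -56.934377 + 202.579011 = 145.644634
dx/dθ = −r sin θ − h·r cos θ/√(L² − h²) (θ in radians; h = -13.066922) = 7.394493

x = 145.6446, dx/dθ = 7.3945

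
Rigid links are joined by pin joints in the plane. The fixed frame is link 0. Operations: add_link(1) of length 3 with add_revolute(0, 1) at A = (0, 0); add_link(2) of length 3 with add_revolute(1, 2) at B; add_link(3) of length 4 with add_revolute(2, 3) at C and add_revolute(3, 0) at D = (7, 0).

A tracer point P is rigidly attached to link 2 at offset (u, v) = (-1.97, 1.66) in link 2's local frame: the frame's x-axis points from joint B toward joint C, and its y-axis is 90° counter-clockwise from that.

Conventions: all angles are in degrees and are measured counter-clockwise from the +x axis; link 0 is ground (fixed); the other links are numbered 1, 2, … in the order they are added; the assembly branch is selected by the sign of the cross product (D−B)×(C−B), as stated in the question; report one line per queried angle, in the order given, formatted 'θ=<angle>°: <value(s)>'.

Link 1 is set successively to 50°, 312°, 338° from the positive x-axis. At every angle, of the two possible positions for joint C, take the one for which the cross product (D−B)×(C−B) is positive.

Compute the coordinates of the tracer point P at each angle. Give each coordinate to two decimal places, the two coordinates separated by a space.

A=(0,0), D=(7.00,0)
θ=50°: B = A + 3.00·(cos50°, sin50°) = (1.9284, 2.2981)
θ=50°: |BD| = 5.5680
θ=50°: circle(B,3.00) ∩ circle(D,4.00): a=2.1554, h=2.0867
θ=50°:   candidates: C₊=(4.7529,3.3091) cross=11.619; C₋=(3.0304,-0.4921) cross=-11.619
θ=50°:   branch + wants cross > 0 → take C=(4.7529,3.3091) (cross=11.619)
θ=50°: ex = (C−B)/|BC| = (0.9415,0.3370); ey = (-0.3370,0.9415)
θ=50°: P = B + -1.97·ex + 1.66·ey = (-0.4858,3.1971)
θ=312°: B = A + 3.00·(cos312°, sin312°) = (2.0074, -2.2294)
θ=312°: |BD| = 5.4678
θ=312°: circle(B,3.00) ∩ circle(D,4.00): a=2.0938, h=2.1485
θ=312°:   candidates: C₊=(3.0432,0.5861) cross=11.748; C₋=(4.7952,-3.3375) cross=-11.748
θ=312°:   branch + wants cross > 0 → take C=(3.0432,0.5861) (cross=11.748)
θ=312°: ex = (C−B)/|BC| = (0.3453,0.9385); ey = (-0.9385,0.3453)
θ=312°: P = B + -1.97·ex + 1.66·ey = (-0.2307,-3.5052)
θ=338°: B = A + 3.00·(cos338°, sin338°) = (2.7816, -1.1238)
θ=338°: |BD| = 4.3656
θ=338°: circle(B,3.00) ∩ circle(D,4.00): a=1.3811, h=2.6632
θ=338°:   candidates: C₊=(3.4305,1.8052) cross=11.626; C₋=(4.8017,-3.3417) cross=-11.626
θ=338°:   branch + wants cross > 0 → take C=(3.4305,1.8052) (cross=11.626)
θ=338°: ex = (C−B)/|BC| = (0.2163,0.9763); ey = (-0.9763,0.2163)
θ=338°: P = B + -1.97·ex + 1.66·ey = (0.7347,-2.6881)

θ=50°: -0.49 3.20
θ=312°: -0.23 -3.51
θ=338°: 0.73 -2.69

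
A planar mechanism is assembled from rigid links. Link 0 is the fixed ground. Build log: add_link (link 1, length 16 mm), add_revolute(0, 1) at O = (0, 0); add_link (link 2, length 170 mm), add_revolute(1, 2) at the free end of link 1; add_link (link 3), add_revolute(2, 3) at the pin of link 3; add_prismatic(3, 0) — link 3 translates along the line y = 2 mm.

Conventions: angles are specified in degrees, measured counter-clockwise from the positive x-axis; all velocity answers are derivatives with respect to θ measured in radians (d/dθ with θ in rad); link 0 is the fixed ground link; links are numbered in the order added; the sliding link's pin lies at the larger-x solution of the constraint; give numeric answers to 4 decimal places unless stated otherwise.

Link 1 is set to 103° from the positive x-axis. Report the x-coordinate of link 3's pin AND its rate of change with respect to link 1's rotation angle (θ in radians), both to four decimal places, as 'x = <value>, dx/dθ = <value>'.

geometry: r = 16 mm, L = 170 mm, e = 2 mm
crank pin P = (r cos θ, r sin θ) = (-3.599217, 15.589921)
h = r sin θ − e = 15.589921 − 2 = 13.589921
x = r cos θ + √(L² − h²) = -3.599217 + 169.455935 = 165.856719
dx/dθ = −r sin θ − h·r cos θ/√(L² − h²) (θ in radians; h = 13.589921) = -15.301273

x = 165.8567, dx/dθ = -15.3013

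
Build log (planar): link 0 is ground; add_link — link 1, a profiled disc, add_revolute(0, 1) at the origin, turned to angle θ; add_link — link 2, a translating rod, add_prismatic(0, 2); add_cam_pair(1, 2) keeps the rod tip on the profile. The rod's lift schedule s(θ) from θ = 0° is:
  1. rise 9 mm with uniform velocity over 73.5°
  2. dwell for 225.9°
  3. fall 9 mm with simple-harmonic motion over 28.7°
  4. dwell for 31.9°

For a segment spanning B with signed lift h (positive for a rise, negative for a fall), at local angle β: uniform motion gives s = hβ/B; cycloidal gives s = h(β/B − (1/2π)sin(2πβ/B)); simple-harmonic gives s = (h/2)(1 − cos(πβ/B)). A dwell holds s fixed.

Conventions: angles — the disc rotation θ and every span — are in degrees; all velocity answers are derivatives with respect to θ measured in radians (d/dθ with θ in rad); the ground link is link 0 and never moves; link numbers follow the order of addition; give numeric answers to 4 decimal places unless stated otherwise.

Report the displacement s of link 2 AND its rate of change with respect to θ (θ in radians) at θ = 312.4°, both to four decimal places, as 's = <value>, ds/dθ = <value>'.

seg 1 [0°–73.5°] uniform, h=9: full span → s += 9 → s = 9.0000
seg 2 [73.5°–299.4°] dwell: s stays 9.0000
seg 3 [299.4°–328.1°] simple-harmonic, h=-9: θ=312.4° here. β=13, B=28.7. -9/2·(1 − cos(π·0.4530)) = -3.8374 → s = 5.1626
velocity in seg [299.4°–328.1°] (simple-harmonic), θ in radians: β = 13° = 0.2269 rad, B = 28.7° = 0.5009 rad; ds/dθ = (πh/(2B)) sin(πβ/B) = (π·(-9)/(2·0.5009)) sin(π·0.4530) = -27.915397 mm/rad

s = 5.1626, ds/dθ = -27.9154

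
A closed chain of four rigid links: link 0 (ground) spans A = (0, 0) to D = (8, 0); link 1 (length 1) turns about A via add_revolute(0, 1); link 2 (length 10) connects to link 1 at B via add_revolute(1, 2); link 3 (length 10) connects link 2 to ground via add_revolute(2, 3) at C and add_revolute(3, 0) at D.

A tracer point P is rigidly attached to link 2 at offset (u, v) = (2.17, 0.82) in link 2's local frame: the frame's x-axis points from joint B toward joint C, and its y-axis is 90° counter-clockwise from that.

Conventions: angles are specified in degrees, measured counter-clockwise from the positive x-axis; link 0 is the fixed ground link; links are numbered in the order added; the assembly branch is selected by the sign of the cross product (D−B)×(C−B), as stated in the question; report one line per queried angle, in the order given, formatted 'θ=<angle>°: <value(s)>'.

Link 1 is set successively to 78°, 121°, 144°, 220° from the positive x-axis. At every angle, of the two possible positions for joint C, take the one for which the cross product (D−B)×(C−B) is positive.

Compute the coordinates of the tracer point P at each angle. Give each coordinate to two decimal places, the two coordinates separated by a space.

A=(0,0), D=(8.00,0)
θ=78°: B = A + 1.00·(cos78°, sin78°) = (0.2079, 0.9781)
θ=78°: |BD| = 7.8532
θ=78°: circle(B,10.00) ∩ circle(D,10.00): a=3.9266, h=9.1968
θ=78°:   candidates: C₊=(5.2495,9.6143) cross=72.225; C₋=(2.9585,-8.6361) cross=-72.225
θ=78°:   branch + wants cross > 0 → take C=(5.2495,9.6143) (cross=72.225)
θ=78°: ex = (C−B)/|BC| = (0.5042,0.8636); ey = (-0.8636,0.5042)
θ=78°: P = B + 2.17·ex + 0.82·ey = (0.5938,3.2656)
θ=121°: B = A + 1.00·(cos121°, sin121°) = (-0.5150, 0.8572)
θ=121°: |BD| = 8.5581
θ=121°: circle(B,10.00) ∩ circle(D,10.00): a=4.2790, h=9.0382
θ=121°:   candidates: C₊=(4.6477,9.4214) cross=77.350; C₋=(2.8372,-8.5642) cross=-77.350
θ=121°:   branch + wants cross > 0 → take C=(4.6477,9.4214) (cross=77.350)
θ=121°: ex = (C−B)/|BC| = (0.5163,0.8564); ey = (-0.8564,0.5163)
θ=121°: P = B + 2.17·ex + 0.82·ey = (-0.0970,3.1389)
θ=144°: B = A + 1.00·(cos144°, sin144°) = (-0.8090, 0.5878)
θ=144°: |BD| = 8.8286
θ=144°: circle(B,10.00) ∩ circle(D,10.00): a=4.4143, h=8.9730
θ=144°:   candidates: C₊=(4.1929,9.2469) cross=79.219; C₋=(2.9981,-8.6592) cross=-79.219
θ=144°:   branch + wants cross > 0 → take C=(4.1929,9.2469) (cross=79.219)
θ=144°: ex = (C−B)/|BC| = (0.5002,0.8659); ey = (-0.8659,0.5002)
θ=144°: P = B + 2.17·ex + 0.82·ey = (-0.4337,2.8770)
θ=220°: B = A + 1.00·(cos220°, sin220°) = (-0.7660, -0.6428)
θ=220°: |BD| = 8.7896
θ=220°: circle(B,10.00) ∩ circle(D,10.00): a=4.3948, h=8.9825
θ=220°:   candidates: C₊=(2.9601,8.6371) cross=78.953; C₋=(4.2739,-9.2799) cross=-78.953
θ=220°:   branch + wants cross > 0 → take C=(2.9601,8.6371) (cross=78.953)
θ=220°: ex = (C−B)/|BC| = (0.3726,0.9280); ey = (-0.9280,0.3726)
θ=220°: P = B + 2.17·ex + 0.82·ey = (-0.7184,1.6765)

θ=78°: 0.59 3.27
θ=121°: -0.10 3.14
θ=144°: -0.43 2.88
θ=220°: -0.72 1.68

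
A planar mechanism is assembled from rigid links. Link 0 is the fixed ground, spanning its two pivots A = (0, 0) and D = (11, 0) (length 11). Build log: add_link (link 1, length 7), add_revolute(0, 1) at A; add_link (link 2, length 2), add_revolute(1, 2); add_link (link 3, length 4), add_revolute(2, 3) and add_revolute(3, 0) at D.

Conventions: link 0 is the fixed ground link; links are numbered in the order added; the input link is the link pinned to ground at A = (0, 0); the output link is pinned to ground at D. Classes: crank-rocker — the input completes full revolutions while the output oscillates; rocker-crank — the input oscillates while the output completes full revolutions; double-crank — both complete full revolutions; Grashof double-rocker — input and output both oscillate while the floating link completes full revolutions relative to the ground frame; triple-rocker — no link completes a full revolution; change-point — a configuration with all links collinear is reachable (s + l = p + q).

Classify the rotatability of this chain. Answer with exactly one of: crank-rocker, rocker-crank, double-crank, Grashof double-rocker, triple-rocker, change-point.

lengths: ground=11, input=7, coupler=2, output=4
sorted: s=2 (shortest), l=11 (longest), p+q=11
s + l = 13 vs p + q = 11
s + l > p + q → non-Grashof → no link fully rotates → triple-rocker

triple-rocker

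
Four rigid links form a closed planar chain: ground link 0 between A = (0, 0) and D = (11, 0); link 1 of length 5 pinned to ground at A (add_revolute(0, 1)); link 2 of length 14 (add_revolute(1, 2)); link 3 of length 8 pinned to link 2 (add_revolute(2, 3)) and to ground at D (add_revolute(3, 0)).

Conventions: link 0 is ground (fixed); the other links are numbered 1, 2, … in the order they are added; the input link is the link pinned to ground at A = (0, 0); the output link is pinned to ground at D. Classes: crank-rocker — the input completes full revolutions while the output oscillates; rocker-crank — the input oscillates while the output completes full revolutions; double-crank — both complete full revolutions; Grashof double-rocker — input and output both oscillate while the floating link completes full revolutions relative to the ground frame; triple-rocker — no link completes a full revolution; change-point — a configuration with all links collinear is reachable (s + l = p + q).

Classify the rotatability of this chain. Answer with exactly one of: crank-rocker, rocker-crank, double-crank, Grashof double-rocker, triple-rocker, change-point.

lengths: ground=11, input=5, coupler=14, output=8
sorted: s=5 (shortest), l=14 (longest), p+q=19
s + l = 19 vs p + q = 19
s + l = p + q → change-point (collinear configuration reachable)

change-point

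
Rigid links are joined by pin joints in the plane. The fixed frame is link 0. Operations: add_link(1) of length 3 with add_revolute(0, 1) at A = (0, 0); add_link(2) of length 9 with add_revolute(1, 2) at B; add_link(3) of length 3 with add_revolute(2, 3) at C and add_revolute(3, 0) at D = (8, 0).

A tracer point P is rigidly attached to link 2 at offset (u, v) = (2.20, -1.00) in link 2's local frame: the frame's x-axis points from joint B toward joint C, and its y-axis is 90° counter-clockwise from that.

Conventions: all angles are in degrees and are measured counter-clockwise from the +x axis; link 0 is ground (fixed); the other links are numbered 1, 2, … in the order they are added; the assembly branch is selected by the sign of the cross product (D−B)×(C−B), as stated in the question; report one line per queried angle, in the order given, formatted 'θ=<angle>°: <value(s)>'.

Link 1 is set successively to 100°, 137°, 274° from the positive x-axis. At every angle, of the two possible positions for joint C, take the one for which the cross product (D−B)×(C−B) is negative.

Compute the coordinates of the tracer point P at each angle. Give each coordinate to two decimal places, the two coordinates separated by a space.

A=(0,0), D=(8.00,0)
θ=100°: B = A + 3.00·(cos100°, sin100°) = (-0.5209, 2.9544)
θ=100°: |BD| = 9.0186
θ=100°: circle(B,9.00) ∩ circle(D,3.00): a=8.5011, h=2.9550
θ=100°:   candidates: C₊=(8.4791,2.9615) cross=26.650; C₋=(6.5430,-2.6224) cross=-26.650
θ=100°:   branch - wants cross < 0 → take C=(6.5430,-2.6224) (cross=-26.650)
θ=100°: ex = (C−B)/|BC| = (0.7849,-0.6196); ey = (0.6196,0.7849)
θ=100°: P = B + 2.20·ex + -1.00·ey = (0.5861,0.8063)
θ=137°: B = A + 3.00·(cos137°, sin137°) = (-2.1941, 2.0460)
θ=137°: |BD| = 10.3974
θ=137°: circle(B,9.00) ∩ circle(D,3.00): a=8.6611, h=2.4465
θ=137°:   candidates: C₊=(6.7791,2.7403) cross=25.437; C₋=(5.8163,-2.0570) cross=-25.437
θ=137°:   branch - wants cross < 0 → take C=(5.8163,-2.0570) (cross=-25.437)
θ=137°: ex = (C−B)/|BC| = (0.8900,-0.4559); ey = (0.4559,0.8900)
θ=137°: P = B + 2.20·ex + -1.00·ey = (-0.6919,0.1530)
θ=274°: B = A + 3.00·(cos274°, sin274°) = (0.2093, -2.9927)
θ=274°: |BD| = 8.3458
θ=274°: circle(B,9.00) ∩ circle(D,3.00): a=8.4864, h=2.9967
θ=274°:   candidates: C₊=(7.0568,2.8479) cross=25.010; C₋=(9.2059,-2.7470) cross=-25.010
θ=274°:   branch - wants cross < 0 → take C=(9.2059,-2.7470) (cross=-25.010)
θ=274°: ex = (C−B)/|BC| = (0.9996,0.0273); ey = (-0.0273,0.9996)
θ=274°: P = B + 2.20·ex + -1.00·ey = (2.4358,-3.9323)

θ=100°: 0.59 0.81
θ=137°: -0.69 0.15
θ=274°: 2.44 -3.93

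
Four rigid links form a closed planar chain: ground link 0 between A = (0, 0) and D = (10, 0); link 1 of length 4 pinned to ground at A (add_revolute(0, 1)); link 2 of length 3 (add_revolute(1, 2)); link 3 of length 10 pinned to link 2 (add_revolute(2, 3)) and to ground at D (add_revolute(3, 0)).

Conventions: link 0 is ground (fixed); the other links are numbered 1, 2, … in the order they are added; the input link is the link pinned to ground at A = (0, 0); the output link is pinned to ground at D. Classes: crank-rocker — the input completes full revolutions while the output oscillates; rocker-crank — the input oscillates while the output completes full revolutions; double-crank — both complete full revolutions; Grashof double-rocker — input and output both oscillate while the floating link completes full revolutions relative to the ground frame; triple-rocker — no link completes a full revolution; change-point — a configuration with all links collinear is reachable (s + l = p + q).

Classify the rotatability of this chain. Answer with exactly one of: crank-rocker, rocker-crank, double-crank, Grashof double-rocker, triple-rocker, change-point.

lengths: ground=10, input=4, coupler=3, output=10
sorted: s=3 (shortest), l=10 (longest), p+q=14
s + l = 13 vs p + q = 14
s + l < p + q (Grashof) with shortest = coupler link → Grashof double-rocker

Grashof double-rocker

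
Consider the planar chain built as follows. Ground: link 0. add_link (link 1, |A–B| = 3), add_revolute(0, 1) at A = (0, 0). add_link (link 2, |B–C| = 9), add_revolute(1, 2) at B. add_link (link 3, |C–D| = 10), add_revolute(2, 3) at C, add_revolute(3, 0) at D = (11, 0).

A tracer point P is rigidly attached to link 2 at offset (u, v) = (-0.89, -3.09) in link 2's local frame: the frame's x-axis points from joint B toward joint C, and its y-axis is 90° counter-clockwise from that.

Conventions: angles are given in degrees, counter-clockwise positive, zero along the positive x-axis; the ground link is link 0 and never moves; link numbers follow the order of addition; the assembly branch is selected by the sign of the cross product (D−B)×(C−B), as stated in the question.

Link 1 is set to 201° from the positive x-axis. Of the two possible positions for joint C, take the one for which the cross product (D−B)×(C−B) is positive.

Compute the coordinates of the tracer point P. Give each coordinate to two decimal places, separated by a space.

A=(0,0), D=(11.00,0)
B = A + 3.00·(cos201°, sin201°) = (-2.8007, -1.0751)
|BD| = 13.8426
circle(B,9.00) ∩ circle(D,10.00): a=6.2350, h=6.4904
  candidates: C₊=(2.9113,5.8799) cross=89.843; C₋=(3.9195,-7.0616) cross=-89.843
  branch + wants cross > 0 → take C=(2.9113,5.8799) (cross=89.843)
ex = (C−B)/|BC| = (0.6347,0.7728); ey = (-0.7728,0.6347)
P = B + -0.89·ex + -3.09·ey = (-0.9777,-3.7240)

-0.98 -3.72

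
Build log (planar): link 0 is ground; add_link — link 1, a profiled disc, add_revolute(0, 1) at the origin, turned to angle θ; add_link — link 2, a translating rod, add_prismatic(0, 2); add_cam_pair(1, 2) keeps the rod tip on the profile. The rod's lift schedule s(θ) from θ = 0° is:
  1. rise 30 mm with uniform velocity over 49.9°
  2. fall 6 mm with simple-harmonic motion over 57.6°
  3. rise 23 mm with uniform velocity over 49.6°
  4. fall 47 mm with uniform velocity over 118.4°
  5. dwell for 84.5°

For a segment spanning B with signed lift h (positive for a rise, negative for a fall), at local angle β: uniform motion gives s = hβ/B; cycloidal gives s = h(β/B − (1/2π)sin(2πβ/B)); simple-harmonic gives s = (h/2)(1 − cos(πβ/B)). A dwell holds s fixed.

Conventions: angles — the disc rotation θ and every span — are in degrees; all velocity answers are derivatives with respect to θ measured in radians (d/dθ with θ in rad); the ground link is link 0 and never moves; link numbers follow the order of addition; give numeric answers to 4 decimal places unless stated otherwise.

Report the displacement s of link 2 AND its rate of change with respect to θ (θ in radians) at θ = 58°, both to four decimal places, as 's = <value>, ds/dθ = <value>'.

seg 1 [0°–49.9°] uniform, h=30: full span → s += 30 → s = 30.0000
seg 2 [49.9°–107.5°] simple-harmonic, h=-6: θ=58° here. β=8.1, B=57.6. -6/2·(1 − cos(π·0.1406)) = -0.2880 → s = 29.7120
velocity in seg [49.9°–107.5°] (simple-harmonic), θ in radians: β = 8.1° = 0.1414 rad, B = 57.6° = 1.0053 rad; ds/dθ = (πh/(2B)) sin(πβ/B) = (π·(-6)/(2·1.0053)) sin(π·0.1406) = -4.008329 mm/rad

s = 29.7120, ds/dθ = -4.0083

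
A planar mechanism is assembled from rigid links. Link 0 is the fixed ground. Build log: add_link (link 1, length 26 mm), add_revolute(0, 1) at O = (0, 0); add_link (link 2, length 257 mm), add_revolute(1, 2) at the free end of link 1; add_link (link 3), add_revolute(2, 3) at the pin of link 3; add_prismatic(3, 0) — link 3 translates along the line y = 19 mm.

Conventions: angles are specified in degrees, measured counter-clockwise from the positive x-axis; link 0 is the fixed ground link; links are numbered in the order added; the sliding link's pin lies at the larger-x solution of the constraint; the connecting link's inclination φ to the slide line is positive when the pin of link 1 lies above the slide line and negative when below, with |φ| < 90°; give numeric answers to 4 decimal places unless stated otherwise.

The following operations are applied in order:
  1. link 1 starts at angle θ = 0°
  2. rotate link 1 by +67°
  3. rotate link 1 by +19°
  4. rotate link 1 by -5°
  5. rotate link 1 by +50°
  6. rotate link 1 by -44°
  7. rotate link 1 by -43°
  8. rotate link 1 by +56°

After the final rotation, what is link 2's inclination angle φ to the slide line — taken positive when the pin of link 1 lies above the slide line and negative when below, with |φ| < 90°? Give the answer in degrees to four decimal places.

geometry: r = 26 mm, L = 257 mm, e = 19 mm; θ starts at 0°
rotate link 1 by +67°: θ ← 0° +67° = 67°
rotate link 1 by +19°: θ ← 67° +19° = 86°
rotate link 1 by -5°: θ ← 86° -5° = 81°
rotate link 1 by +50°: θ ← 81° +50° = 131°
rotate link 1 by -44°: θ ← 131° -44° = 87°
rotate link 1 by -43°: θ ← 87° -43° = 44°
rotate link 1 by +56°: θ ← 44° +56° = 100°
h = r sin θ − e = 25.605002 − 19 = 6.605002
sin φ = h / L = 6.605002 / 257 = 0.02570040
φ = arcsin(0.02570040) = 1.472686°

1.4727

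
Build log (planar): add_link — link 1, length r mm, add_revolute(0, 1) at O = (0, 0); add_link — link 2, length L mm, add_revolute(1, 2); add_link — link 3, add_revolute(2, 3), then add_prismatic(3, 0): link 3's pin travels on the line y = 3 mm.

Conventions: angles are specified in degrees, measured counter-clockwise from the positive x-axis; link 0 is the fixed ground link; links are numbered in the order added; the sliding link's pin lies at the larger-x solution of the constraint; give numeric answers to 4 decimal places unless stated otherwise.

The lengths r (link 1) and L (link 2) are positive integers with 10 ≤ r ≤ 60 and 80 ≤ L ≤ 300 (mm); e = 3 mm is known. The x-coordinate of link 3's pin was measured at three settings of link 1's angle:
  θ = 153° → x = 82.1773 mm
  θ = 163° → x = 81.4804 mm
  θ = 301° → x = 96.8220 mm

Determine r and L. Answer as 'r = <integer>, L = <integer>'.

constraint per measurement: (x − r cos θ)² + (r sin θ − e)² = L²
subtracting the θ₁ and θ₂ equations cancels the r² and L² terms:
r = (x₁² − x₂²) / (2[(x₁cos θ₁ + e sin θ₁) − (x₂cos θ₂ + e sin θ₂)]) = 10.9996 → r = 11
L² = (x₁ − r cos θ₁)² + (r sin θ₁ − e)² = 8463.9965 → L = 92.0000 → L = 92
check at θ₃=301°: x = 96.8220 (printed 96.8220) ✓

r = 11, L = 92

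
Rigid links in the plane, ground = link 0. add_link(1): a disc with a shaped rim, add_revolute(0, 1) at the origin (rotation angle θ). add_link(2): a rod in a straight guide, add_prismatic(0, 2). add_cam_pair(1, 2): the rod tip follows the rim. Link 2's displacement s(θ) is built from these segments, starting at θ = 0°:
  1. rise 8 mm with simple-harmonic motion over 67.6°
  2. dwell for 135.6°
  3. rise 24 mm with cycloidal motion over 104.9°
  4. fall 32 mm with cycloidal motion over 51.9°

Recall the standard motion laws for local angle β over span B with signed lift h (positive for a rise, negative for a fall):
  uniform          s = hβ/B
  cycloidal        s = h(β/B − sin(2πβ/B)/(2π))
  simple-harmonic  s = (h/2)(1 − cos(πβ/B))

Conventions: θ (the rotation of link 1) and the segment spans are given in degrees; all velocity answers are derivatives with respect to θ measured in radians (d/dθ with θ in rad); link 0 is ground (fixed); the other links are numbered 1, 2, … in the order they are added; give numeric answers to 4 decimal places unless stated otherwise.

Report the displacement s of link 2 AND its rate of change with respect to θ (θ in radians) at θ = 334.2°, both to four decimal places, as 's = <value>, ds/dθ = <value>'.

segment 1 (0° to 67.6°, simple-harmonic, h = 8) is passed completely: s = 0.0000 + (8) = 8.0000
segment 2 (67.6° to 203.2°, dwell): s unchanged at 8.0000
segment 3 (203.2° to 308.1°, cycloidal, h = 24) is passed completely: s = 8.0000 + (24) = 32.0000
θ = 334.2° falls in segment 4 (308.1° to 360°, cycloidal, h = -32): β = 334.2 − 308.1 = 26.1°, B = 51.9°; Δs = -32·(0.5029 − sin(2π·0.5029)/(2π)) = -16.1850; s = 32.0000 − 16.1850 = 15.8150
velocity in seg [308.1°–360°] (cycloidal), θ in radians: β = 26.1° = 0.4555 rad, B = 51.9° = 0.9058 rad; ds/dθ = (h/B)(1 − cos(2πβ/B)) = ((-32)/0.9058)(1 − cos(2π·0.5029)) = -70.647930 mm/rad

s = 15.8150, ds/dθ = -70.6479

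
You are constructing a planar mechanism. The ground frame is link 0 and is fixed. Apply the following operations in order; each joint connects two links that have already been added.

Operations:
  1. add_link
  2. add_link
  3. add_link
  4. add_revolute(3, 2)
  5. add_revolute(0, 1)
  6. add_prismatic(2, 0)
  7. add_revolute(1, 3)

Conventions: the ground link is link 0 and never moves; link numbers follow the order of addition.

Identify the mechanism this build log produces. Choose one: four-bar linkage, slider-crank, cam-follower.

links: 4 (incl. ground); joints: 3 revolute, 1 prismatic, 0 higher (cam) pair, forming one closed loop
4 links, 3 revolutes + 1 prismatic in one loop → slider-crank

slider-crank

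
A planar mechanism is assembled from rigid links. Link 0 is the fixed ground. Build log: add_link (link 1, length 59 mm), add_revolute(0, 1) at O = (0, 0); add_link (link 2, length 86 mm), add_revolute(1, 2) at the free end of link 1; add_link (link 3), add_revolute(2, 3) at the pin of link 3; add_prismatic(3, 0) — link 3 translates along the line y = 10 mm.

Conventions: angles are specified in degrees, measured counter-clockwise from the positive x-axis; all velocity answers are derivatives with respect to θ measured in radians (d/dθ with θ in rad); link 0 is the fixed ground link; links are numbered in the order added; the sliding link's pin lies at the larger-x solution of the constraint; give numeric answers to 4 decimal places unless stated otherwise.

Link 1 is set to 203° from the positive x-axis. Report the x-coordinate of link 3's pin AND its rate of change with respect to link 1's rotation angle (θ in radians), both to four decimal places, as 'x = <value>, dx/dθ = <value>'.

geometry: r = 59 mm, L = 86 mm, e = 10 mm
crank pin P = (r cos θ, r sin θ) = (-54.309786, -23.053137)
h = r sin θ − e = -23.053137 − 10 = -33.053137
x = r cos θ + √(L² − h²) = -54.309786 + 79.394522 = 25.084736
dx/dθ = −r sin θ − h·r cos θ/√(L² − h²) (θ in radians; h = -33.053137) = 0.443154

x = 25.0847, dx/dθ = 0.4432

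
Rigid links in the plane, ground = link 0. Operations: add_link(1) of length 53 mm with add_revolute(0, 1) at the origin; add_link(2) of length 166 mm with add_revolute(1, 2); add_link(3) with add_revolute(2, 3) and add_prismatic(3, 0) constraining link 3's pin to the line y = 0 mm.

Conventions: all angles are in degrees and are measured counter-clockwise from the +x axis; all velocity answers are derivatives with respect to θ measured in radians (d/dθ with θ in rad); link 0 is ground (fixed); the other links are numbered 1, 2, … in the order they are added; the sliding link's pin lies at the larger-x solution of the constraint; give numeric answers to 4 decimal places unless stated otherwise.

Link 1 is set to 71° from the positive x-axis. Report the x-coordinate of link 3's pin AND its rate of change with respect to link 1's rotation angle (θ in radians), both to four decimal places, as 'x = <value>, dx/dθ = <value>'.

geometry: r = 53 mm, L = 166 mm, e = 0 mm
crank pin P = (r cos θ, r sin θ) = (17.255112, 50.112485)
h = r sin θ − e = 50.112485 − 0 = 50.112485
x = r cos θ + √(L² − h²) = 17.255112 + 158.255297 = 175.510409
dx/dθ = −r sin θ − h·r cos θ/√(L² − h²) (θ in radians; h = 50.112485) = -55.576419

x = 175.5104, dx/dθ = -55.5764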